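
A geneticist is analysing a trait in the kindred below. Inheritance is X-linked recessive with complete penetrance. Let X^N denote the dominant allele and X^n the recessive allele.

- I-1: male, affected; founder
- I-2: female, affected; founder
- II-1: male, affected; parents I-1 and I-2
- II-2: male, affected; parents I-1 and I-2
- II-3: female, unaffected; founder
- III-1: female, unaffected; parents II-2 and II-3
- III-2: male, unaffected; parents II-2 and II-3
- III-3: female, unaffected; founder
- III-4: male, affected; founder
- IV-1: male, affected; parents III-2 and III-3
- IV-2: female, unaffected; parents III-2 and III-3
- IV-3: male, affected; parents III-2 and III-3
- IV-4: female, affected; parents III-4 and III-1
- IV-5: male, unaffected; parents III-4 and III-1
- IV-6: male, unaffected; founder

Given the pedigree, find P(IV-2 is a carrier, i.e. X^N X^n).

1/2

III-2 is unaffected, so III-2 is X^N Y.
III-3 is unaffected so carries N and passed n to IV-1 (X^n Y), so III-3 is X^N X^n.
Their cross gives offspring ratios 1/2 X^N X^N : 1/2 X^N X^n. Conditioning on IV-2 being unaffected, P(X^N X^n) = 1/2 / 1 = 1/2.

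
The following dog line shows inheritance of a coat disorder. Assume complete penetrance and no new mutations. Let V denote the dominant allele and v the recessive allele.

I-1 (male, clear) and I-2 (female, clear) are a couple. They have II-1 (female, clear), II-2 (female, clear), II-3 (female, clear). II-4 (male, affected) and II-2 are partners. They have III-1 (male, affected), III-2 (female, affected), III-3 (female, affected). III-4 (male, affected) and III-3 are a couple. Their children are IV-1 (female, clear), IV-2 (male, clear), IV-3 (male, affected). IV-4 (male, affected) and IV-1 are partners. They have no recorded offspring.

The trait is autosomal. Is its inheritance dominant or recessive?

dominant

III-4 and III-3 are both affected yet have a clear child IV-1. Under a recessive model two affected parents are homozygous and every child would be affected, so the trait cannot be recessive.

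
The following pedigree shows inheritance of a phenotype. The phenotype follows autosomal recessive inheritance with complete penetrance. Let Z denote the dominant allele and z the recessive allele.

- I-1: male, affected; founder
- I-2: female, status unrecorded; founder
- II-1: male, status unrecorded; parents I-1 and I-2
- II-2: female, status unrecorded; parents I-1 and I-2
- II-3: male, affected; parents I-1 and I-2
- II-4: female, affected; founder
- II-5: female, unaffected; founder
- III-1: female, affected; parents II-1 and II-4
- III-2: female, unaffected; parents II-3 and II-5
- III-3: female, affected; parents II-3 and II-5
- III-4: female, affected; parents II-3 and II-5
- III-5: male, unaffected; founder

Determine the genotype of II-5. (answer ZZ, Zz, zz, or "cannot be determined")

From phenotype alone, II-5 is ZZ or Zz.
II-5 is unaffected so carries Z and passed z to III-3 (zz), so II-5 is Zz.

Zz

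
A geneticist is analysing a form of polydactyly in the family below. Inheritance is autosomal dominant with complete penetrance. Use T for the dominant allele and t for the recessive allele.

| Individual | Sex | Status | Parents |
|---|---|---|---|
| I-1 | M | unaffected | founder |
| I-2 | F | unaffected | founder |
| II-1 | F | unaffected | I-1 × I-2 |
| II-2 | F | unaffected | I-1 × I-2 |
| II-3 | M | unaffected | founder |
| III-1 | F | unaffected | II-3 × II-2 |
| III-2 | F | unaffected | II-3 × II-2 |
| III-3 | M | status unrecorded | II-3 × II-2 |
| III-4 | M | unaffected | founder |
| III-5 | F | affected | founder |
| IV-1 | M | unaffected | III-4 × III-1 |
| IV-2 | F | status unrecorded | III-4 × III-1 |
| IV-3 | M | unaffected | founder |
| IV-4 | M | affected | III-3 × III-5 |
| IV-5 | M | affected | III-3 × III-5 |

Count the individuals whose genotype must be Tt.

Obligate heterozygotes: IV-4 is affected so carries T and received t from III-3 (tt), so IV-4 is Tt; IV-5 is affected so carries T and received t from III-3 (tt), so IV-5 is Tt.
Every other individual is either homozygous by phenotype or has at least one consistent homozygous assignment, so the count is 2.

2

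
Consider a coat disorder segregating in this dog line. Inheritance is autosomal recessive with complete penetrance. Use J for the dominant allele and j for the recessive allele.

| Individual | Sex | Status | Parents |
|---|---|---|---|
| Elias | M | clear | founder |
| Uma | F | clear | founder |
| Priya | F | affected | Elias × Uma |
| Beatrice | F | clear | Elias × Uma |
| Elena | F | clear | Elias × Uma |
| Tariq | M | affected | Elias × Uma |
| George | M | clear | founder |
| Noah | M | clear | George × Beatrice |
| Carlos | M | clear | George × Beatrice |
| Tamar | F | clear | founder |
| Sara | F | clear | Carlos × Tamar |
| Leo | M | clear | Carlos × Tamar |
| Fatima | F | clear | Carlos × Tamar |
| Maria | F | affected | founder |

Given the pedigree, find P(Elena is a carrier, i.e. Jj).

2/3

Elias is clear so carries J and passed j to Priya (jj), so Elias is Jj.
Uma is clear so carries J and passed j to Priya (jj), so Uma is Jj.
Their cross gives offspring ratios 1/4 JJ : 1/2 Jj : 1/4 jj. Conditioning on Elena being clear, P(Jj) = 1/2 / 3/4 = 2/3.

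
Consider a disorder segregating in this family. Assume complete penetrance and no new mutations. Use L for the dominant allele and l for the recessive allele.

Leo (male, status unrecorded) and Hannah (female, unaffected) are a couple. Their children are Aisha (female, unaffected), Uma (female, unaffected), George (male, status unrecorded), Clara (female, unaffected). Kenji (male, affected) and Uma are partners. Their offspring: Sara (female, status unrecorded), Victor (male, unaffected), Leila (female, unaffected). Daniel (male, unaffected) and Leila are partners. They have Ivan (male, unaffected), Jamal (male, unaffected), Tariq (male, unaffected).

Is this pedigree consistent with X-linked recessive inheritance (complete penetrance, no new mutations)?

A consistent assignment under X-linked recessive exists: Leo X^L Y, Hannah X^L X^L, Aisha X^L X^L, Uma X^L X^L, George X^L Y, Clara X^L X^L, Kenji X^l Y, Sara X^L X^l, Victor X^L Y, Leila X^L X^l, Daniel X^L Y, Ivan X^L Y, Jamal X^L Y, Tariq X^L Y.
In this assignment every recorded phenotype matches its genotype and every non-founder's genotype is obtainable from its parents' genotypes, so the pedigree is consistent.

Yes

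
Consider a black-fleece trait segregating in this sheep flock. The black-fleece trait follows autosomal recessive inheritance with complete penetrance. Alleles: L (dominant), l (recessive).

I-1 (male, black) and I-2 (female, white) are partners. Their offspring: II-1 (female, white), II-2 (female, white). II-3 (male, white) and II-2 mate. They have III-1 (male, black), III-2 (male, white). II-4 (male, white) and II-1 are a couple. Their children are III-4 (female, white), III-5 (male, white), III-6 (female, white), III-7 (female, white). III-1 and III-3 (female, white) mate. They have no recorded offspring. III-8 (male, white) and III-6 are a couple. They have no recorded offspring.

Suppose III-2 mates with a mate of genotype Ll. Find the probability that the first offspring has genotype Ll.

II-3 is white so carries L and passed l to III-1 (ll), so II-3 is Ll.
II-2 is white so carries L and received l from I-1 (ll), so II-2 is Ll.
III-2 is a white offspring of II-3 (Ll) × II-2 (Ll), whose cross gives 1/4 LL : 1/2 Ll : 1/4 ll; conditioning on being white, III-2 is LL with probability 1/3, Ll with probability 2/3.
Summing over parental genotype combinations, P(offspring has genotype Ll) = 1/3·1/2 + 2/3·1/2 = 1/2.

1/2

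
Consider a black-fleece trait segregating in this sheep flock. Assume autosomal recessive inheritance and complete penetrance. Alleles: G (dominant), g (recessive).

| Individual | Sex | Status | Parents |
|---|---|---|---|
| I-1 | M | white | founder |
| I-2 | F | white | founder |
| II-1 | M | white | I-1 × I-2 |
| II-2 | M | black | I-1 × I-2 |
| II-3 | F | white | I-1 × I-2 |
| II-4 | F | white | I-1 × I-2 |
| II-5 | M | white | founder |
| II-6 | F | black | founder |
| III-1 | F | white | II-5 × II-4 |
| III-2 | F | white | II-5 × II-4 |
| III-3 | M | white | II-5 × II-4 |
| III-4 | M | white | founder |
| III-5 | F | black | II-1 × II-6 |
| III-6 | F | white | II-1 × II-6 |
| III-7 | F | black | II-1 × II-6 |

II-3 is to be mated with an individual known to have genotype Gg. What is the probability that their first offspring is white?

I-1 is white so carries G and passed g to II-2 (gg), so I-1 is Gg.
I-2 is white so carries G and passed g to II-2 (gg), so I-2 is Gg.
II-3 is a white offspring of I-1 (Gg) × I-2 (Gg), whose cross gives 1/4 GG : 1/2 Gg : 1/4 gg; conditioning on being white, II-3 is GG with probability 1/3, Gg with probability 2/3.
Summing over parental genotype combinations, P(offspring is white) = 1/3·1 + 2/3·3/4 = 5/6.

5/6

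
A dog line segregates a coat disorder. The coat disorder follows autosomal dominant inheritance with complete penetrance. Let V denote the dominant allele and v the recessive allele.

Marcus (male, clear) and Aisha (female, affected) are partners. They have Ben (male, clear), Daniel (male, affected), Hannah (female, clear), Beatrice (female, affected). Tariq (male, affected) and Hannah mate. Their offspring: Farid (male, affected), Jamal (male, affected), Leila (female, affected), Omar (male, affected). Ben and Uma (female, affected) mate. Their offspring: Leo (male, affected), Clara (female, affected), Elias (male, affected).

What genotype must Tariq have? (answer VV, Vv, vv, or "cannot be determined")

cannot be determined

Tariq's phenotype allows VV or Vv, and no parent or child forces a single allele at both positions; consistent genotype assignments exist with Tariq as VV or Vv.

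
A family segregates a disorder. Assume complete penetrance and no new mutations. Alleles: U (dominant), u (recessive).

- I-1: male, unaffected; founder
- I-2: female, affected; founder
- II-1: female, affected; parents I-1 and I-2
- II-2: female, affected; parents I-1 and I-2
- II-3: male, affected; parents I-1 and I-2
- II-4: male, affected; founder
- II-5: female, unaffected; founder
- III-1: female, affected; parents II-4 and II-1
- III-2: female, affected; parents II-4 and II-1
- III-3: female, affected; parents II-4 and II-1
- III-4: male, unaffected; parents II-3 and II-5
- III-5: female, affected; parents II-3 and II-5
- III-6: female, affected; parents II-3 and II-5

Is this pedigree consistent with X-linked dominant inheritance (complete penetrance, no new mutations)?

A consistent assignment under X-linked dominant exists: I-1 X^u Y, I-2 X^U X^U, II-1 X^U X^u, II-2 X^U X^u, II-3 X^U Y, II-4 X^U Y, II-5 X^u X^u, III-1 X^U X^U, III-2 X^U X^U, III-3 X^U X^U, III-4 X^u Y, III-5 X^U X^u, III-6 X^U X^u.
In this assignment every recorded phenotype matches its genotype and every non-founder's genotype is obtainable from its parents' genotypes, so the pedigree is consistent.

Yes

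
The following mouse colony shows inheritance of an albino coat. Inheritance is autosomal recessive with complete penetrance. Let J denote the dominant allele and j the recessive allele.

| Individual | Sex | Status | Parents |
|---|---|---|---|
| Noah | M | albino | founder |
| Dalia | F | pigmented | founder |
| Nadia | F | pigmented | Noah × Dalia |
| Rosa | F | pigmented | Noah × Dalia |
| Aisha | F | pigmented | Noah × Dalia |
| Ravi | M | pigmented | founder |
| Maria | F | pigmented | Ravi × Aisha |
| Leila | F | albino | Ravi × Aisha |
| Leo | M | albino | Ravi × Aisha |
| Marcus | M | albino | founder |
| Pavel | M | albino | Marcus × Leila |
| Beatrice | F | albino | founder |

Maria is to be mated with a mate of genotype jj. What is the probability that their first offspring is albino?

Ravi is pigmented so carries J and passed j to Leila (jj), so Ravi is Jj.
Aisha is pigmented so carries J and received j from Noah (jj), so Aisha is Jj.
Maria is a pigmented offspring of Ravi (Jj) × Aisha (Jj), whose cross gives 1/4 JJ : 1/2 Jj : 1/4 jj; conditioning on being pigmented, Maria is JJ with probability 1/3, Jj with probability 2/3.
Summing over parental genotype combinations, P(offspring is albino) = 2/3·1/2 = 1/3.

1/3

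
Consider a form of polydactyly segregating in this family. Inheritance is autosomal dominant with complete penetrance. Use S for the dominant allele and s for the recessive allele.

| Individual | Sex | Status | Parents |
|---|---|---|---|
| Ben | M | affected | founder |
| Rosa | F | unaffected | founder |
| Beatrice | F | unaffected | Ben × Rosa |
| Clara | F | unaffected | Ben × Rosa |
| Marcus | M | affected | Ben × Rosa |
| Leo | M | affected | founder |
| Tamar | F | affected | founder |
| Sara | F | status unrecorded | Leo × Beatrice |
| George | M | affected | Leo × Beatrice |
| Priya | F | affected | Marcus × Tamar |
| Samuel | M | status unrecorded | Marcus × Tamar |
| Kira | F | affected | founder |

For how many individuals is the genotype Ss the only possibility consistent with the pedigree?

3

Obligate heterozygotes: Ben is affected so carries S and passed s to Beatrice (ss), so Ben is Ss; Marcus is affected so carries S and received s from Rosa (ss), so Marcus is Ss; George is affected so carries S and received s from Beatrice (ss), so George is Ss.
Every other individual is either homozygous by phenotype or has at least one consistent homozygous assignment, so the count is 3.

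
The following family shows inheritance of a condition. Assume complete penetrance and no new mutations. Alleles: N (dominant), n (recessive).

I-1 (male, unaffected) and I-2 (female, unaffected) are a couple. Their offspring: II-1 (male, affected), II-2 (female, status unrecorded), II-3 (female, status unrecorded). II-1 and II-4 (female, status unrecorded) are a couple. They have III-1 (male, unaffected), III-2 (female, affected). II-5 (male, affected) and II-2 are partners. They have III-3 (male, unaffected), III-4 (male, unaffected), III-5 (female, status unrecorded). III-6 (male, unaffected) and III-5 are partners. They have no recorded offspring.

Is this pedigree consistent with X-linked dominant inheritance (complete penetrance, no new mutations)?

Under X-linked dominant, II-1 (affected, male) cannot arise from I-1 (unaffected) × I-2 (unaffected).

No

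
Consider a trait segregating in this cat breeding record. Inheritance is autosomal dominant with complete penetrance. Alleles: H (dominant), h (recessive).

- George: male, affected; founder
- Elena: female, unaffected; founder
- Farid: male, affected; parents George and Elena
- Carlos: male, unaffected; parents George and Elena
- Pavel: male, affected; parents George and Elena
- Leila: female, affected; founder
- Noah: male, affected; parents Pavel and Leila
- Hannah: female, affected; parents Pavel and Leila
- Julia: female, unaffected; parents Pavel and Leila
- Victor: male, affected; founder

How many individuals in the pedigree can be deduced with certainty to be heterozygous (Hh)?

4

Obligate heterozygotes: George is affected so carries H and passed h to Carlos (hh), so George is Hh; Farid is affected so carries H and received h from Elena (hh), so Farid is Hh; Pavel is affected so carries H and received h from Elena (hh), so Pavel is Hh; Leila is affected so carries H and passed h to Julia (hh), so Leila is Hh.
Every other individual is either homozygous by phenotype or has at least one consistent homozygous assignment, so the count is 4.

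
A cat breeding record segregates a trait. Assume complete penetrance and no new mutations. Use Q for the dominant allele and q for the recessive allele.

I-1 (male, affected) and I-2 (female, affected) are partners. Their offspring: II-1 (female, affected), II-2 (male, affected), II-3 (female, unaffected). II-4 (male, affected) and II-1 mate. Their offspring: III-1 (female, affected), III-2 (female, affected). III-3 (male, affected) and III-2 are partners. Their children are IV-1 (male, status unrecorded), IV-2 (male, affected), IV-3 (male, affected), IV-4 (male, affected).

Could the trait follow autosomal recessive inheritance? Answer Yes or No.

Under autosomal recessive, II-3 (unaffected, female) cannot arise from I-1 (affected) × I-2 (affected).

No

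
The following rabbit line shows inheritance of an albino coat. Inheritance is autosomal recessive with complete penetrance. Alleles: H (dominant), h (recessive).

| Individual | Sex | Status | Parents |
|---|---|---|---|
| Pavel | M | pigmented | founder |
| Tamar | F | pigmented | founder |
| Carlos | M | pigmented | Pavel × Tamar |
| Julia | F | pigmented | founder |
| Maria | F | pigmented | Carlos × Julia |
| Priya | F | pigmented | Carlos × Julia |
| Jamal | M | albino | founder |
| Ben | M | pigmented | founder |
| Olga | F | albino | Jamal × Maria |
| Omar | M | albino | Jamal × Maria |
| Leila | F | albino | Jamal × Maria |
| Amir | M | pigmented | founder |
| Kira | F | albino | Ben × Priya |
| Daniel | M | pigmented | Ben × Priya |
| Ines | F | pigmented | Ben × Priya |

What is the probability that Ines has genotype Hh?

2/3

Ben is pigmented so carries H and passed h to Kira (hh), so Ben is Hh.
Priya is pigmented so carries H and passed h to Kira (hh), so Priya is Hh.
Their cross gives offspring ratios 1/4 HH : 1/2 Hh : 1/4 hh. Conditioning on Ines being pigmented, P(Hh) = 1/2 / 3/4 = 2/3.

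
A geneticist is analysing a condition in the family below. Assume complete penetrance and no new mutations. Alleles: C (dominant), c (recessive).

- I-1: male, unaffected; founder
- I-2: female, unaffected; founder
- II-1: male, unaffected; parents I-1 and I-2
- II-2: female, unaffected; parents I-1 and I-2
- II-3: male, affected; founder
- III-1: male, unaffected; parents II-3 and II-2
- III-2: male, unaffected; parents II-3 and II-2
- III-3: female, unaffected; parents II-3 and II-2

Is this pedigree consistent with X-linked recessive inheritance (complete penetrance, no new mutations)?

A consistent assignment under X-linked recessive exists: I-1 X^C Y, I-2 X^C X^C, II-1 X^C Y, II-2 X^C X^C, II-3 X^c Y, III-1 X^C Y, III-2 X^C Y, III-3 X^C X^c.
In this assignment every recorded phenotype matches its genotype and every non-founder's genotype is obtainable from its parents' genotypes, so the pedigree is consistent.

Yes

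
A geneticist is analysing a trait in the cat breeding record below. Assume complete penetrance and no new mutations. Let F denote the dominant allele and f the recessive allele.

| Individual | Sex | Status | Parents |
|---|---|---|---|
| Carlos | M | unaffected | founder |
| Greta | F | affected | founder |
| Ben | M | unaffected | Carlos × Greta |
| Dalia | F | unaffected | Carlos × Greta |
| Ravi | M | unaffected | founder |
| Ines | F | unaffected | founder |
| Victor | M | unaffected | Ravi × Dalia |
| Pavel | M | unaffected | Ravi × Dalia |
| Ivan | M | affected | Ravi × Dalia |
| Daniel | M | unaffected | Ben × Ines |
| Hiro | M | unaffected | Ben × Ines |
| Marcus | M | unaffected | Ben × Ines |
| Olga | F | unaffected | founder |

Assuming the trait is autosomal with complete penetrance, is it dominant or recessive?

recessive

Ravi and Dalia are both unaffected yet have an affected child Ivan. Under dominance, an affected child requires at least one affected parent, so the trait cannot be dominant.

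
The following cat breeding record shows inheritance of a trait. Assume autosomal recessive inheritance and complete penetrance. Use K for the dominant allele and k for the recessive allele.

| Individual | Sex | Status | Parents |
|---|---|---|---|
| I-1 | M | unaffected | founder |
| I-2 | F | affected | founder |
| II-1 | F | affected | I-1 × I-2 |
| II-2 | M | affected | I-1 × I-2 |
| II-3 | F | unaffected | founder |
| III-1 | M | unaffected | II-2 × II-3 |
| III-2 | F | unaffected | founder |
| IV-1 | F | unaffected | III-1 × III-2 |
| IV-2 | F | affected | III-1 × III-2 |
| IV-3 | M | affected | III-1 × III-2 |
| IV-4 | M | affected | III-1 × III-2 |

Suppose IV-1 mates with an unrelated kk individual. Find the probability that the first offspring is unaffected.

2/3

III-1 is unaffected so carries K and received k from II-2 (kk), so III-1 is Kk.
III-2 is unaffected so carries K and passed k to IV-2 (kk), so III-2 is Kk.
IV-1 is an unaffected offspring of III-1 (Kk) × III-2 (Kk), whose cross gives 1/4 KK : 1/2 Kk : 1/4 kk; conditioning on being unaffected, IV-1 is KK with probability 1/3, Kk with probability 2/3.
Summing over parental genotype combinations, P(offspring is unaffected) = 1/3·1 + 2/3·1/2 = 2/3.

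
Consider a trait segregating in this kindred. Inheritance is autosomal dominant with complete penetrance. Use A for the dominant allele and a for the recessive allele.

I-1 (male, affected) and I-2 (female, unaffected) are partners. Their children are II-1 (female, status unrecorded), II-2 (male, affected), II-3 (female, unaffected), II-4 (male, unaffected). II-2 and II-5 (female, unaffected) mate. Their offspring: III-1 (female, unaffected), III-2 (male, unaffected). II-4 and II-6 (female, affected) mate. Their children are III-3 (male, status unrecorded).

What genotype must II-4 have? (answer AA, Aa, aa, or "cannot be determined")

II-4 is unaffected, so II-4 is aa.

aa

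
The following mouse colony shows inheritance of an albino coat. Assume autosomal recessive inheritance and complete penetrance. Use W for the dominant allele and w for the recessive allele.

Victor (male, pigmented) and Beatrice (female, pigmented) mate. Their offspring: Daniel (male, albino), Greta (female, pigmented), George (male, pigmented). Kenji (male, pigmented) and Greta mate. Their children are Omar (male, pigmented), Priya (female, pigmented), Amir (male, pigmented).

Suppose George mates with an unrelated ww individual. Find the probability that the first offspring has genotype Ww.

2/3

Victor is pigmented so carries W and passed w to Daniel (ww), so Victor is Ww.
Beatrice is pigmented so carries W and passed w to Daniel (ww), so Beatrice is Ww.
George is a pigmented offspring of Victor (Ww) × Beatrice (Ww), whose cross gives 1/4 WW : 1/2 Ww : 1/4 ww; conditioning on being pigmented, George is WW with probability 1/3, Ww with probability 2/3.
Summing over parental genotype combinations, P(offspring has genotype Ww) = 1/3·1 + 2/3·1/2 = 2/3.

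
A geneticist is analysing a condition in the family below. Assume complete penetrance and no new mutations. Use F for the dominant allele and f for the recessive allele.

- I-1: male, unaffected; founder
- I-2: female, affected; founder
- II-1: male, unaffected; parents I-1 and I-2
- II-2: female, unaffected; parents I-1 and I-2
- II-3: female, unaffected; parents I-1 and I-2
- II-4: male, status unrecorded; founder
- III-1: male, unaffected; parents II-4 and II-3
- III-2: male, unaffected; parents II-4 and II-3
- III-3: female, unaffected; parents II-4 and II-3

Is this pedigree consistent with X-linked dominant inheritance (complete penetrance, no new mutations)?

A consistent assignment under X-linked dominant exists: I-1 X^f Y, I-2 X^F X^f, II-1 X^f Y, II-2 X^f X^f, II-3 X^f X^f, II-4 X^f Y, III-1 X^f Y, III-2 X^f Y, III-3 X^f X^f.
In this assignment every recorded phenotype matches its genotype and every non-founder's genotype is obtainable from its parents' genotypes, so the pedigree is consistent.

Yes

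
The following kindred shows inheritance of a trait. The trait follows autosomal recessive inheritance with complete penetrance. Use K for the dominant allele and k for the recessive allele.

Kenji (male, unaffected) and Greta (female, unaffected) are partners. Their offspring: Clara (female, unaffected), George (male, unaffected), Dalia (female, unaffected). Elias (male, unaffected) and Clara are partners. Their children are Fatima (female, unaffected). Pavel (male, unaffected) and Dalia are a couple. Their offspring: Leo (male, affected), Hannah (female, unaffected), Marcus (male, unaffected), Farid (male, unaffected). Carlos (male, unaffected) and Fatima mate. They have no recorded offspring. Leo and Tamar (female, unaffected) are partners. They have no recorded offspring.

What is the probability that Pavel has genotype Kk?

1

Pavel is unaffected so carries K and passed k to Leo (kk), so Pavel is Kk, giving P(Kk) = 1.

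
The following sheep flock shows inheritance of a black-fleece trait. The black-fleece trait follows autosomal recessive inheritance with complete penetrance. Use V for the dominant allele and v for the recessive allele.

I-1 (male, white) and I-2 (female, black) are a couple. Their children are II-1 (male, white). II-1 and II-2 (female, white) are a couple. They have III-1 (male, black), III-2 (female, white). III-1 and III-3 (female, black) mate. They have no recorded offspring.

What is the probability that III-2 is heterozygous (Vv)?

2/3

II-1 is white so carries V and received v from I-2 (vv), so II-1 is Vv.
II-2 is white so carries V and passed v to III-1 (vv), so II-2 is Vv.
Their cross gives offspring ratios 1/4 VV : 1/2 Vv : 1/4 vv. Conditioning on III-2 being white, P(Vv) = 1/2 / 3/4 = 2/3.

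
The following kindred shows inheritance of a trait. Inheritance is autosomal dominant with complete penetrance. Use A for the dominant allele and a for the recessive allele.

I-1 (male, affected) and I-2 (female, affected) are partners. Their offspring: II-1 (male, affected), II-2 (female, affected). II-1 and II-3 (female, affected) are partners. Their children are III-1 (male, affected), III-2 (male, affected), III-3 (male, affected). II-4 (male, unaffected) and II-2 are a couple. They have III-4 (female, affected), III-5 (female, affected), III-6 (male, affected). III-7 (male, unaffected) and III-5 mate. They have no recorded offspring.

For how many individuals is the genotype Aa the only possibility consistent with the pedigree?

3

Obligate heterozygotes: III-4 is affected so carries A and received a from II-4 (aa), so III-4 is Aa; III-5 is affected so carries A and received a from II-4 (aa), so III-5 is Aa; III-6 is affected so carries A and received a from II-4 (aa), so III-6 is Aa.
Every other individual is either homozygous by phenotype or has at least one consistent homozygous assignment, so the count is 3.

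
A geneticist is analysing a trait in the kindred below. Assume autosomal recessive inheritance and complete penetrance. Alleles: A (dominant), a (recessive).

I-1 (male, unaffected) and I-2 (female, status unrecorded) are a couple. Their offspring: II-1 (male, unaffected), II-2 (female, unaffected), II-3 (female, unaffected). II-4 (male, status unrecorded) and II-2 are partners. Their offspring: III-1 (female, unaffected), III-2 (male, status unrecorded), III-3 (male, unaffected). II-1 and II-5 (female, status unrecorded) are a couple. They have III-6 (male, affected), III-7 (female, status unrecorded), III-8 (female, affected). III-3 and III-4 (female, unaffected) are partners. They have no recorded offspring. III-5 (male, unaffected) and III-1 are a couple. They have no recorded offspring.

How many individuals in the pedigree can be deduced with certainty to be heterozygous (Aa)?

1

Obligate heterozygotes: II-1 is unaffected so carries A and passed a to III-6 (aa), so II-1 is Aa.
Every other individual is either homozygous by phenotype or has at least one consistent homozygous assignment, so the count is 1.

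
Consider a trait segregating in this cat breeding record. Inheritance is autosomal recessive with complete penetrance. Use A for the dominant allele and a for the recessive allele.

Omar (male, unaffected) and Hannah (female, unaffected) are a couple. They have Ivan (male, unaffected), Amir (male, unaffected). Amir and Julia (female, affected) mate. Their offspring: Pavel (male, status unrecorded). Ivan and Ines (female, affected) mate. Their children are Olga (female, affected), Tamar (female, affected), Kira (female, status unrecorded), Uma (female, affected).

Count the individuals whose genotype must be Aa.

1

Obligate heterozygotes: Ivan is unaffected so carries A and passed a to Olga (aa), so Ivan is Aa.
Every other individual is either homozygous by phenotype or has at least one consistent homozygous assignment, so the count is 1.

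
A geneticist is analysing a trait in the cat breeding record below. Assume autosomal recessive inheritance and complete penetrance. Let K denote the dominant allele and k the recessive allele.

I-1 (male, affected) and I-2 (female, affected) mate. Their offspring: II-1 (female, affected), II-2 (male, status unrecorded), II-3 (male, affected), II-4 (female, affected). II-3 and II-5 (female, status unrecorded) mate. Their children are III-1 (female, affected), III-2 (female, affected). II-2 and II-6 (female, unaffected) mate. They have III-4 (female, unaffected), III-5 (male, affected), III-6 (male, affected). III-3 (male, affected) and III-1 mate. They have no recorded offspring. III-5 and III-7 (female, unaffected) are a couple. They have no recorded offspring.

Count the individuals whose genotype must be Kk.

Obligate heterozygotes: II-6 is unaffected so carries K and passed k to III-5 (kk), so II-6 is Kk; III-4 is unaffected so carries K and received k from II-2 (kk), so III-4 is Kk.
Every other individual is either homozygous by phenotype or has at least one consistent homozygous assignment, so the count is 2.

2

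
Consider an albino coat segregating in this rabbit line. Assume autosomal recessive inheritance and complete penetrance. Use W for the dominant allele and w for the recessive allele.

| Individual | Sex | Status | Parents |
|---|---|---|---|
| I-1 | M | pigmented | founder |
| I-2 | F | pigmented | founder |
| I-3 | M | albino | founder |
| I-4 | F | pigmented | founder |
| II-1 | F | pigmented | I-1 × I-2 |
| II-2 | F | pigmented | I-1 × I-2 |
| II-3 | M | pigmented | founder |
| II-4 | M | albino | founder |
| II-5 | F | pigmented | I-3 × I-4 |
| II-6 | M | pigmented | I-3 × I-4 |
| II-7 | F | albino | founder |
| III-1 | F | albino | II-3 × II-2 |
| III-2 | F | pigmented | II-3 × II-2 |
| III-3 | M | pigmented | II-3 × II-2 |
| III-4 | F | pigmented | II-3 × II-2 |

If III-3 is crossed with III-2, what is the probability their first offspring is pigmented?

8/9

II-3 is pigmented so carries W and passed w to III-1 (ww), so II-3 is Ww.
II-2 is pigmented so carries W and passed w to III-1 (ww), so II-2 is Ww.
III-3 is a pigmented offspring of II-3 (Ww) × II-2 (Ww), whose cross gives 1/4 WW : 1/2 Ww : 1/4 ww; conditioning on being pigmented, III-3 is WW with probability 1/3, Ww with probability 2/3.
III-2 is a pigmented offspring of II-3 (Ww) × II-2 (Ww), whose cross gives 1/4 WW : 1/2 Ww : 1/4 ww; conditioning on being pigmented, III-2 is WW with probability 1/3, Ww with probability 2/3.
Summing over parental genotype combinations, P(offspring is pigmented) = 1/9·1 + 2/9·1 + 2/9·1 + 4/9·3/4 = 8/9.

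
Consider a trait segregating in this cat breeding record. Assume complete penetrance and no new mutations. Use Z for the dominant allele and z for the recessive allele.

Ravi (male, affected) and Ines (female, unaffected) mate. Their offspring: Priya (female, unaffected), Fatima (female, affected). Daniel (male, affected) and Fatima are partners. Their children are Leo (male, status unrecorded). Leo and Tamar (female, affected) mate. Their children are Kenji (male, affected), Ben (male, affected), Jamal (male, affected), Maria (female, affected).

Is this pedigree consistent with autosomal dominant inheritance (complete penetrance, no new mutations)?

Yes

A consistent assignment under autosomal dominant exists: Ravi Zz, Ines zz, Priya zz, Fatima Zz, Daniel ZZ, Leo ZZ, Tamar ZZ, Kenji ZZ, Ben ZZ, Jamal ZZ, Maria ZZ.
In this assignment every recorded phenotype matches its genotype and every non-founder's genotype is obtainable from its parents' genotypes, so the pedigree is consistent.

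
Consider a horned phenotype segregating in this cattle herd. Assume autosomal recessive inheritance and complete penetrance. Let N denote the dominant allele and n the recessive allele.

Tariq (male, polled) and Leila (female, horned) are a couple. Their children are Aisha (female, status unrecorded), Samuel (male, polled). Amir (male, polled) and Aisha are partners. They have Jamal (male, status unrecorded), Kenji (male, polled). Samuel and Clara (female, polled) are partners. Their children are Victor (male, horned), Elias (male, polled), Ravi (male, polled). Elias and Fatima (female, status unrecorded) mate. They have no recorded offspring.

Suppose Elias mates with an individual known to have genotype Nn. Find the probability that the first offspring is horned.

1/6

Samuel is polled so carries N and received n from Leila (nn), so Samuel is Nn.
Clara is polled so carries N and passed n to Victor (nn), so Clara is Nn.
Elias is a polled offspring of Samuel (Nn) × Clara (Nn), whose cross gives 1/4 NN : 1/2 Nn : 1/4 nn; conditioning on being polled, Elias is NN with probability 1/3, Nn with probability 2/3.
Summing over parental genotype combinations, P(offspring is horned) = 2/3·1/4 = 1/6.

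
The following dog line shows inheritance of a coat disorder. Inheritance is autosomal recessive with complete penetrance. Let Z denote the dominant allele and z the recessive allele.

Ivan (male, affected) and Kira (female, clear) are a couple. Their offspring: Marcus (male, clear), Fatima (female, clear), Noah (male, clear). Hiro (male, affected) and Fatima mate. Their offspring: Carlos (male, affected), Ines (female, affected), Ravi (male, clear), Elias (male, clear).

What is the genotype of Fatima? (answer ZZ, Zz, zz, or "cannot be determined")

Zz

From phenotype alone, Fatima is ZZ or Zz.
Fatima is clear so carries Z and received z from Ivan (zz), so Fatima is Zz.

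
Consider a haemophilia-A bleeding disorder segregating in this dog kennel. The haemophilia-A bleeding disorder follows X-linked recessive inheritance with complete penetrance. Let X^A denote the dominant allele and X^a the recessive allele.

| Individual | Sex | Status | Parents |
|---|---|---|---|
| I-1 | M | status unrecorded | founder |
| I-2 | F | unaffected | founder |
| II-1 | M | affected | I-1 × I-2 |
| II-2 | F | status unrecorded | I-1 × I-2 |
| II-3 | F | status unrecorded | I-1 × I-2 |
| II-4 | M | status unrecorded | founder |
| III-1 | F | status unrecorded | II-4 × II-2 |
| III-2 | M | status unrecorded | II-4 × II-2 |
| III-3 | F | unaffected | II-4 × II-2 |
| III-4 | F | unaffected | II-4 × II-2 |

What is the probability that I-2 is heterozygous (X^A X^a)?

I-2 is unaffected so carries A and passed a to II-1 (X^a Y), so I-2 is X^A X^a, giving P(X^A X^a) = 1.

1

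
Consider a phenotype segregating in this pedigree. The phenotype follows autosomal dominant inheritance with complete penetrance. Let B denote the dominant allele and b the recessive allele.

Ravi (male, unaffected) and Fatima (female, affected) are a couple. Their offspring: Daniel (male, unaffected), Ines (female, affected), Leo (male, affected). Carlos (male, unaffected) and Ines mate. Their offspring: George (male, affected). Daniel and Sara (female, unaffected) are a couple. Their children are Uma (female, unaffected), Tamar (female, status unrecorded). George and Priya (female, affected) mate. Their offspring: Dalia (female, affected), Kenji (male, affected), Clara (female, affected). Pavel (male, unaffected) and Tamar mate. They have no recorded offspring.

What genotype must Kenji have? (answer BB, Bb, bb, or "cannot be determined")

Kenji's phenotype allows BB or Bb, and no parent or child forces a single allele at both positions; consistent genotype assignments exist with Kenji as BB or Bb.

cannot be determined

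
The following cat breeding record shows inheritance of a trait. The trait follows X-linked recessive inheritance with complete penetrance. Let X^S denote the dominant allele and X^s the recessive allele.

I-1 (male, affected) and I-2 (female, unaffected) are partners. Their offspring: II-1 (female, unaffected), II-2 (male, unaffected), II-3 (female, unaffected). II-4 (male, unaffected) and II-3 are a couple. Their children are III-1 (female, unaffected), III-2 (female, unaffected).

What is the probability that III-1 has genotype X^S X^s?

1/2

II-4 is unaffected, so II-4 is X^S Y.
II-3 is unaffected so carries S and received s from I-1 (X^s Y), so II-3 is X^S X^s.
Their cross gives offspring ratios 1/2 X^S X^S : 1/2 X^S X^s. Conditioning on III-1 being unaffected, P(X^S X^s) = 1/2 / 1 = 1/2.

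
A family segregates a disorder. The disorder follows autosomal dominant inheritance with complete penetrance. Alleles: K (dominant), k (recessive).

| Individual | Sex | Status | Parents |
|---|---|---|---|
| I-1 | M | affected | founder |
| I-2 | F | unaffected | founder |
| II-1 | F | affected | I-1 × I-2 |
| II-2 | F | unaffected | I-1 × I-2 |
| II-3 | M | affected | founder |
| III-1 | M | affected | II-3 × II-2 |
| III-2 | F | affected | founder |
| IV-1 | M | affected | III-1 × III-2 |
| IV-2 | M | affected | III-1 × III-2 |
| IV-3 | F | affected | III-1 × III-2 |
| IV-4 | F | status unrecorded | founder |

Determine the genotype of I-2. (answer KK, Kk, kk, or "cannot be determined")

kk

I-2 is unaffected, so I-2 is kk.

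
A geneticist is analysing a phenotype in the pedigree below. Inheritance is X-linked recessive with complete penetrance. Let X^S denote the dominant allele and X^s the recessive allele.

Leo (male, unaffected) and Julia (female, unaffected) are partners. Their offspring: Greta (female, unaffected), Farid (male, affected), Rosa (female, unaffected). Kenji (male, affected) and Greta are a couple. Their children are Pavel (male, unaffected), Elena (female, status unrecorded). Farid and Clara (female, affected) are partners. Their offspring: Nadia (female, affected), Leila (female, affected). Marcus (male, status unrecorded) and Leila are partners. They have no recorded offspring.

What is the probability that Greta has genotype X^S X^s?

1/3

Leo is unaffected, so Leo is X^S Y.
Julia is unaffected so carries S and passed s to Farid (X^s Y), so Julia is X^S X^s.
Their cross gives offspring ratios 1/2 X^S X^S : 1/2 X^S X^s. Conditioning on Greta being unaffected, P(X^S X^s) = 1/2 / 1 = 1/2 before taking Greta's own offspring into account.
Kenji is affected, so Kenji is X^s Y.
Now use Greta's offspring. Probability of each recorded status — unaffected son Pavel: 1/2 if Greta is X^S X^s, 1 if X^S X^S. (Elena: equally likely either way, so uninformative.)
Bayes: P(X^S X^s) = 1/2·1/2 / (1/2·1/2 + 1/2·1) = 1/3.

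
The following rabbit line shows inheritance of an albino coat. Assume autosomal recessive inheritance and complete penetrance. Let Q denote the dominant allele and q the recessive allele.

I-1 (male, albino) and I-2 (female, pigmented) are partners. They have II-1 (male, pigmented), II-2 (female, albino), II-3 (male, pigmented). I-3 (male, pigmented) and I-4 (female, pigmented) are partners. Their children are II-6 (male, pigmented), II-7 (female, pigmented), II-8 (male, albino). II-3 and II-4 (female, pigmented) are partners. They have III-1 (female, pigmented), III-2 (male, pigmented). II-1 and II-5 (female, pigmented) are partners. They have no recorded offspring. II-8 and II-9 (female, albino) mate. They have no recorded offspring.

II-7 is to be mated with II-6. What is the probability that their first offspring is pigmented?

8/9

I-3 is pigmented so carries Q and passed q to II-8 (qq), so I-3 is Qq.
I-4 is pigmented so carries Q and passed q to II-8 (qq), so I-4 is Qq.
II-7 is a pigmented offspring of I-3 (Qq) × I-4 (Qq), whose cross gives 1/4 QQ : 1/2 Qq : 1/4 qq; conditioning on being pigmented, II-7 is QQ with probability 1/3, Qq with probability 2/3.
II-6 is a pigmented offspring of I-3 (Qq) × I-4 (Qq), whose cross gives 1/4 QQ : 1/2 Qq : 1/4 qq; conditioning on being pigmented, II-6 is QQ with probability 1/3, Qq with probability 2/3.
Summing over parental genotype combinations, P(offspring is pigmented) = 1/9·1 + 2/9·1 + 2/9·1 + 4/9·3/4 = 8/9.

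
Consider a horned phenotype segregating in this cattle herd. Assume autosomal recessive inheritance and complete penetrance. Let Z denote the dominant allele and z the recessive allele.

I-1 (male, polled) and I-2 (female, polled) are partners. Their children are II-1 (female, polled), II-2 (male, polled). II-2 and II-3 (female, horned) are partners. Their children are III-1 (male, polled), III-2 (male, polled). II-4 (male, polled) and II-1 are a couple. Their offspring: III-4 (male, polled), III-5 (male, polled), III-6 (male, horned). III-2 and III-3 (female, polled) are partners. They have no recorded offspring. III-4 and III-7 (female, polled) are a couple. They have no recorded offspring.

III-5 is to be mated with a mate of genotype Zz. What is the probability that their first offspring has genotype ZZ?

1/3

II-4 is polled so carries Z and passed z to III-6 (zz), so II-4 is Zz.
II-1 is polled so carries Z and passed z to III-6 (zz), so II-1 is Zz.
III-5 is a polled offspring of II-4 (Zz) × II-1 (Zz), whose cross gives 1/4 ZZ : 1/2 Zz : 1/4 zz; conditioning on being polled, III-5 is ZZ with probability 1/3, Zz with probability 2/3.
Summing over parental genotype combinations, P(offspring has genotype ZZ) = 1/3·1/2 + 2/3·1/4 = 1/3.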